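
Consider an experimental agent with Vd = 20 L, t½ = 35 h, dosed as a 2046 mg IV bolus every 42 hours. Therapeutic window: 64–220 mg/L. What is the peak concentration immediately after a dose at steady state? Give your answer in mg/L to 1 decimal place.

181.2 mg/L

Over one 42-h interval, 42/35 ≈ 1.2 half-lives elapse, leaving f ≈ 0.4353 of each dose.
At steady state, accumulation factor R = 1/(1 − e^(−kτ)) ≈ 1.7709.
Each bolus raises the concentration by D/Vd = 2046/20 ≈ 102.300 mg/L.
Steady-state peak Cmax,ss = C₀·R ≈ 102.300 × 1.7709 ≈ 181.163 mg/L.
Peak 181.2 mg/L vs MTC 220 mg/L: below toxic threshold.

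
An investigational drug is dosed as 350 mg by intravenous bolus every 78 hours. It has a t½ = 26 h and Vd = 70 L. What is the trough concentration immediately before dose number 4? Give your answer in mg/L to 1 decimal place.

0.7 mg/L

f = (1/2)^(τ/t½) = (1/2)^(78/26) ≈ 0.1250.
C₀ = D/Vd = 350/70 ≈ 5.000 mg/L.
Before the 4th dose, 3 doses have been given. Superposition: Cmin = C₀·(f + f² + … + f^3).
≈ 5.000 × (0.1250 + 0.0156 + 0.0020) ≈ 5.000 × 0.1426 ≈ 0.713 mg/L.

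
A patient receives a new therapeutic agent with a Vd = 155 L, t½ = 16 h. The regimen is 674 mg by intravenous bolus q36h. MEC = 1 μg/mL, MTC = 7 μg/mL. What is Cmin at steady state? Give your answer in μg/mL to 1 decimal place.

1.2 μg/mL

τ/t½ = 36/16 ≈ 2.25, so fraction remaining f = (1/2)^(36/16) ≈ 0.2102.
Each bolus raises the concentration by D/Vd = 674/155 ≈ 4.348 μg/mL.
Steady-state trough Cmin,ss = C₀·f/(1−f) ≈ 4.348 × 0.2102/0.7898 ≈ 1.157 μg/mL.
Trough 1.2 μg/mL vs MEC 1 μg/mL: adequate.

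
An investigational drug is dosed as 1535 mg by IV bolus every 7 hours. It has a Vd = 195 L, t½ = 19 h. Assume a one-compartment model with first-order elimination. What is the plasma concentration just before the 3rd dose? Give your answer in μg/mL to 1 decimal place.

10.8 μg/mL

f = (1/2)^(τ/t½) = (1/2)^(7/19) ≈ 0.7746.
C₀ = D/Vd = 1535/195 ≈ 7.872 μg/mL.
Before the 3rd dose, 2 doses have been given. Superposition: Cmin = C₀·(f + f²).
≈ 7.872 × (0.7746 + 0.6000) ≈ 7.872 × 1.3746 ≈ 10.821 μg/mL.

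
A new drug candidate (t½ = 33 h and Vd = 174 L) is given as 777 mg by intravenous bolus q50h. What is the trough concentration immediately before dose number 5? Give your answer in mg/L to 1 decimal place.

2.4 mg/L

f = (1/2)^(τ/t½) = (1/2)^(50/33) ≈ 0.3499.
C₀ = D/Vd = 777/174 ≈ 4.466 mg/L.
Before the 5th dose, 4 doses have been given. Superposition: Cmin = C₀·(f + f² + … + f^4).
≈ 4.466 × (0.3499 + 0.1224 + 0.0428 + 0.0150) ≈ 4.466 × 0.5301 ≈ 2.367 mg/L.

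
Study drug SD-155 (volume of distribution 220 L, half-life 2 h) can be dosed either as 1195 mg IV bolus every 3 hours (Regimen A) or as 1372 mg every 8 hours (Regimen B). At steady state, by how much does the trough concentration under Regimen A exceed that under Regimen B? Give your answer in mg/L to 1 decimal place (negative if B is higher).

2.6 mg/L

Regimen A: f = (1/2)^(3/2) ≈ 0.3536; Cmin,ss = (1195/220)·f/(1−f) ≈ 2.971 mg/L.
Regimen B: f = (1/2)^(8/2) ≈ 0.0625; Cmin,ss = (1372/220)·f/(1−f) ≈ 0.416 mg/L.
Difference ≈ 2.971 − 0.416 ≈ 2.555 mg/L.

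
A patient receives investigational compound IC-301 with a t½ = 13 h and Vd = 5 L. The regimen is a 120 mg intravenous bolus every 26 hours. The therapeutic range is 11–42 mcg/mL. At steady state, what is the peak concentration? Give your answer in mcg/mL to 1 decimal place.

The dosing interval is 2 half-lives, so f = 2^(−2) = 0.25.
At steady state, R = 1/(1 − 0.25) = 4/3.
Single-dose peak C₀ = D/Vd = 120/5 = 24 mcg/mL.
Steady-state peak Cmax,ss = C₀·R = 24 × 4/3 ≈ 32.000 mcg/mL.
Peak 32.0 mcg/mL vs MTC 42 mcg/mL: below toxic threshold.

32.0 mcg/mL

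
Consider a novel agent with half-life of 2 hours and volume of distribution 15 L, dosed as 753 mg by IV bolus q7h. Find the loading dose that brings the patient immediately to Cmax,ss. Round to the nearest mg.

826 mg

f = (1/2)^(7/2) ≈ 0.088388; accumulation ratio R = 1/(1−f) ≈ 1.09696.
Loading dose to hit Cmax,ss on first dose: D_load = D_maint·R ≈ 753 × 1.09696 ≈ 826.01 mg.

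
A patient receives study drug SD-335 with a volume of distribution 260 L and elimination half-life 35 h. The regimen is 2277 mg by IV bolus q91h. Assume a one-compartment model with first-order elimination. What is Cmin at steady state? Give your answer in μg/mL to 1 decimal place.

τ/t½ = 91/35 ≈ 2.6, so fraction remaining f = (1/2)^(91/35) ≈ 0.1649.
Accumulation ratio R = 1/(1 − f) ≈ 1/0.8351 ≈ 1.1975.
Single-dose peak C₀ = D/Vd = 2277/260 ≈ 8.758 μg/mL.
Steady-state peak Cmax,ss = C₀·R ≈ 8.758 × 1.1975 ≈ 10.488 μg/mL.
One interval later, Cmin,ss = Cmax,ss·e^(−kτ) ≈ 10.488 × 0.1649 ≈ 1.729 μg/mL.

1.7 μg/mL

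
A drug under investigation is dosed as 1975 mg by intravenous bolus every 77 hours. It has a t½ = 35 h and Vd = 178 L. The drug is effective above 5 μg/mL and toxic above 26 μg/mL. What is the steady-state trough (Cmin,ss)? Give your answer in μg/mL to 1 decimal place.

Over one 77-h interval, 77/35 ≈ 2.2 half-lives elapse, leaving f ≈ 0.2176 of each dose.
At steady state, accumulation factor R = 1/(1 − e^(−kτ)) ≈ 1.2781.
Each bolus raises the concentration by D/Vd = 1975/178 ≈ 11.096 μg/mL.
Cmax,ss = C₀/(1 − f) ≈ 11.096/0.7824 ≈ 14.182 μg/mL.
Steady-state trough Cmin,ss = Cmax,ss·f ≈ 14.182 × 0.2176 ≈ 3.086 μg/mL.
Trough 3.1 μg/mL vs MEC 5 μg/mL: subtherapeutic.

3.1 μg/mL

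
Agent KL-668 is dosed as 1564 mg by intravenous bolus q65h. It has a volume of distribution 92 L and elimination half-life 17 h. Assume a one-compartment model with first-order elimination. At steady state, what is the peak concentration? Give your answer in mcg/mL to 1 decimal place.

τ/t½ = 65/17 ≈ 3.8235, so fraction remaining f = (1/2)^(65/17) ≈ 0.0706.
At steady state, accumulation factor R = 1/(1 − e^(−kτ)) ≈ 1.0760.
Single-dose peak C₀ = D/Vd = 1564/92 ≈ 17.000 mcg/mL.
Steady-state peak Cmax,ss = C₀·R ≈ 17.000 × 1.0760 ≈ 18.292 mcg/mL.

18.3 mcg/mL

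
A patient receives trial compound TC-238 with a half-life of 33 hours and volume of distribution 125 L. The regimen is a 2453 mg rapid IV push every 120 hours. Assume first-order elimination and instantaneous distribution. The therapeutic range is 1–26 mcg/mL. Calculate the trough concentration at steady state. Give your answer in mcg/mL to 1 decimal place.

1.7 mcg/mL

Over one 120-h interval, 120/33 ≈ 3.6364 half-lives elapse, leaving f ≈ 0.0804 of each dose.
Accumulation ratio R = 1/(1 − f) ≈ 1/0.9196 ≈ 1.0874.
Each bolus raises the concentration by D/Vd = 2453/125 ≈ 19.624 mcg/mL.
Cmax,ss = C₀/(1 − f) ≈ 19.624/0.9196 ≈ 21.340 mcg/mL.
Steady-state trough Cmin,ss = Cmax,ss·f ≈ 21.340 × 0.0804 ≈ 1.716 mcg/mL.
Trough 1.7 mcg/mL vs MEC 1 mcg/mL: adequate.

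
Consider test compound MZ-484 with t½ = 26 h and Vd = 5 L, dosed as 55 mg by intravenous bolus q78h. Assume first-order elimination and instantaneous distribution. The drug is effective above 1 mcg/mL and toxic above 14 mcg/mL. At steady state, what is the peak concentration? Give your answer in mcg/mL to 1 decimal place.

The dosing interval is 3 half-lives, so f = 2^(−3) = 0.125.
At steady state, R = 1/(1 − 0.125) = 8/7.
Single-dose peak C₀ = D/Vd = 55/5 = 11 mcg/mL.
Steady-state peak Cmax,ss = C₀·R = 11 × 8/7 ≈ 12.571 mcg/mL.
Peak 12.6 mcg/mL vs MTC 14 mcg/mL: below toxic threshold.

12.6 mcg/mL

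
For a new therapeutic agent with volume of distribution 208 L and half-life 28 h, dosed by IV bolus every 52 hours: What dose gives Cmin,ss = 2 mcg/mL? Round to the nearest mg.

1091 mg

τ/t½ = 52/28 ≈ 1.8571, so f = (1/2)^(52/28) ≈ 0.276022.
Cmin,ss = (D/Vd)·f/(1−f), so D = Cmin,ss·Vd·(1−f)/f.
D = 2 × 208 × (1−f)/f ≈ 2 × 208 × 2.62290 ≈ 1091.13 mg.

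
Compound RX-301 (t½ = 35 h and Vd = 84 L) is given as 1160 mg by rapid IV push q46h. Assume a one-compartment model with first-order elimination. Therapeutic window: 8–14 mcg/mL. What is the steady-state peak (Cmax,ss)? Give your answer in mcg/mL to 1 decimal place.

23.1 mcg/mL

τ/t½ = 46/35 ≈ 1.3143, so fraction remaining f = (1/2)^(46/35) ≈ 0.4021.
Accumulation ratio R = 1/(1 − f) ≈ 1/0.5979 ≈ 1.6725.
Single-dose peak C₀ = D/Vd = 1160/84 ≈ 13.810 mcg/mL.
Steady-state peak Cmax,ss = C₀·R ≈ 13.810 × 1.6725 ≈ 23.097 mcg/mL.
Peak 23.1 mcg/mL vs MTC 14 mcg/mL: exceeds toxic threshold.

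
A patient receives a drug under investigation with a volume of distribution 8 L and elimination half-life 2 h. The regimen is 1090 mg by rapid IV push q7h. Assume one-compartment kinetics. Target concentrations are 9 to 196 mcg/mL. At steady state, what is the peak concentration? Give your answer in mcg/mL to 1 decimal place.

149.5 mcg/mL

τ/t½ = 7/2 ≈ 3.5, so fraction remaining f = (1/2)^(7/2) ≈ 0.0884.
At steady state, accumulation factor R = 1/(1 − e^(−kτ)) ≈ 1.0970.
Each bolus raises the concentration by D/Vd = 1090/8 ≈ 136.250 mcg/mL.
Cmax,ss = C₀/(1 − f) ≈ 136.250/0.9116 ≈ 149.462 mcg/mL.
Peak 149.5 mcg/mL vs MTC 196 mcg/mL: below toxic threshold.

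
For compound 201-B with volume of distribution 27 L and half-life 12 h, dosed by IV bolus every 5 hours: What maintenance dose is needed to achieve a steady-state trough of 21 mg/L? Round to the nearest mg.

190 mg

τ/t½ = 5/12 ≈ 0.41667, so f = (1/2)^(5/12) ≈ 0.749154.
Cmin,ss = (D/Vd)·f/(1−f), so D = Cmin,ss·Vd·(1−f)/f.
D = 21 × 27 × (1−f)/f ≈ 21 × 27 × 0.33484 ≈ 189.85 mg.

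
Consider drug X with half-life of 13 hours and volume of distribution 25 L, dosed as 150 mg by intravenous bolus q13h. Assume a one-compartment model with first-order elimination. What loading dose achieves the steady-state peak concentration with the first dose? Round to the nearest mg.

f = (1/2)^(13/13) ≈ 0.500000; accumulation ratio R = 1/(1−f) ≈ 2.00000.
Loading dose to hit Cmax,ss on first dose: D_load = D_maint·R ≈ 150 × 2.00000 ≈ 300.00 mg.

300 mg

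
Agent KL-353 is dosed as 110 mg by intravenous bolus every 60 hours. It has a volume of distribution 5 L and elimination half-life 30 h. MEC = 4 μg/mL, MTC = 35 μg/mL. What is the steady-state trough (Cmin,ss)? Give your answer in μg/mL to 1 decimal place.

7.3 μg/mL

The dosing interval is 2 half-lives, so f = 2^(−2) = 0.25.
Accumulation ratio R = 1/(1 − f) = 1/0.75 = 4/3.
Single-dose peak C₀ = D/Vd = 110/5 = 22 μg/mL.
Steady-state peak Cmax,ss = C₀·R = 22 × 4/3 ≈ 29.333 μg/mL.
Steady-state trough Cmin,ss = Cmax,ss·f ≈ 29.333 × 0.25 ≈ 7.333 μg/mL.
Trough 7.3 μg/mL vs MEC 4 μg/mL: adequate.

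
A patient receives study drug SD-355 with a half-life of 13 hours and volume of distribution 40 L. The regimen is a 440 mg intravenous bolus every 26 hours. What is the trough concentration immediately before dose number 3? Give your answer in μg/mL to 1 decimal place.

3.4 μg/mL

f = (1/2)^(τ/t½) = (1/2)^(26/13) ≈ 0.2500.
C₀ = D/Vd = 440/40 ≈ 11.000 μg/mL.
Before the 3rd dose, 2 doses have been given. Superposition: Cmin = C₀·(f + f²).
≈ 11.000 × (0.2500 + 0.0625) ≈ 11.000 × 0.3125 ≈ 3.438 μg/mL.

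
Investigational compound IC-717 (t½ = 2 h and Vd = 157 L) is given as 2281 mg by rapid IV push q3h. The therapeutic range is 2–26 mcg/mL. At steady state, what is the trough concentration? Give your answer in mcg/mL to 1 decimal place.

τ/t½ = 3/2 ≈ 1.5, so fraction remaining f = (1/2)^(3/2) ≈ 0.3536.
Accumulation ratio R = 1/(1 − f) ≈ 1/0.6464 ≈ 1.5470.
Each bolus raises the concentration by D/Vd = 2281/157 ≈ 14.529 mcg/mL.
Steady-state peak Cmax,ss = C₀·R ≈ 14.529 × 1.5470 ≈ 22.476 mcg/mL.
One interval later, Cmin,ss = Cmax,ss·e^(−kτ) ≈ 22.476 × 0.3536 ≈ 7.948 mcg/mL.
Trough 7.9 mcg/mL vs MEC 2 mcg/mL: adequate.

7.9 mcg/mL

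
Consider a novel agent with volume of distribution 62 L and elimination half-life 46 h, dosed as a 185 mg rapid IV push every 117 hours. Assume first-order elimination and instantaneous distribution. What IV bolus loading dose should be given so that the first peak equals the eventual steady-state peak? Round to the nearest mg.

223 mg

f = (1/2)^(117/46) ≈ 0.171529; accumulation ratio R = 1/(1−f) ≈ 1.20704.
Loading dose to hit Cmax,ss on first dose: D_load = D_maint·R ≈ 185 × 1.20704 ≈ 223.30 mg.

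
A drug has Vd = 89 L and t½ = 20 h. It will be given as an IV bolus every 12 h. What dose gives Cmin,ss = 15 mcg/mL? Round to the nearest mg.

688 mg

τ/t½ = 12/20 ≈ 0.6, so f = (1/2)^(12/20) ≈ 0.659754.
Cmin,ss = (D/Vd)·f/(1−f), so D = Cmin,ss·Vd·(1−f)/f.
D = 15 × 89 × (1−f)/f ≈ 15 × 89 × 0.51572 ≈ 688.49 mg.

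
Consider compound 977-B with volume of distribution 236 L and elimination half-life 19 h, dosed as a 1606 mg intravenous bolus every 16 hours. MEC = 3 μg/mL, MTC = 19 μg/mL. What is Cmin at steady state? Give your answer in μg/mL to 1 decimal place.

8.6 μg/mL

Over one 16-h interval, 16/19 ≈ 0.84211 half-lives elapse, leaving f ≈ 0.5578 of each dose.
Single-dose peak C₀ = D/Vd = 1606/236 ≈ 6.805 μg/mL.
Steady-state trough Cmin,ss = C₀·f/(1−f) ≈ 6.805 × 0.5578/0.4422 ≈ 8.584 μg/mL.
Trough 8.6 μg/mL vs MEC 3 μg/mL: adequate.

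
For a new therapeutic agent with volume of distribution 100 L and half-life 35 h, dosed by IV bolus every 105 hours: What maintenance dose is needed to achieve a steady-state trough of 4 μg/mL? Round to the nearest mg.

2800 mg

τ/t½ = 105/35 ≈ 3, so f = (1/2)^(105/35) ≈ 0.125000.
Cmin,ss = (D/Vd)·f/(1−f), so D = Cmin,ss·Vd·(1−f)/f.
D = 4 × 100 × (1−f)/f ≈ 4 × 100 × 7.00000 ≈ 2800.00 mg.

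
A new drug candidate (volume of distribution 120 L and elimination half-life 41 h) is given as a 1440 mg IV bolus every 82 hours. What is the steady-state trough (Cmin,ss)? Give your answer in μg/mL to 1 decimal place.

4.0 μg/mL

τ = 82 h = 2 half-lives, so f = (1/2)^2 = 0.25.
At steady state, R = 1/(1 − 0.25) = 4/3.
Single-dose peak C₀ = D/Vd = 1440/120 = 12 μg/mL.
Steady-state peak Cmax,ss = C₀·R = 12 × 4/3 ≈ 16.000 μg/mL.
Steady-state trough Cmin,ss = Cmax,ss·f ≈ 16.000 × 0.25 ≈ 4.000 μg/mL.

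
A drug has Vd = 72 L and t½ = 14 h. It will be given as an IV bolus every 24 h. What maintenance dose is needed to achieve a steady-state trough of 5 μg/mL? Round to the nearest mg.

τ/t½ = 24/14 ≈ 1.7143, so f = (1/2)^(24/14) ≈ 0.304753.
Cmin,ss = (D/Vd)·f/(1−f), so D = Cmin,ss·Vd·(1−f)/f.
D = 5 × 72 × (1−f)/f ≈ 5 × 72 × 2.28135 ≈ 821.29 mg.

821 mg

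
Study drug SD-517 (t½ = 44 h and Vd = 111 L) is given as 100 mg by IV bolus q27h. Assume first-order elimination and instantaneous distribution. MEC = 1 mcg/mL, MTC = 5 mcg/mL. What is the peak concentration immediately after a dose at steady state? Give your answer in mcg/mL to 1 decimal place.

2.6 mcg/mL

Over one 27-h interval, 27/44 ≈ 0.61364 half-lives elapse, leaving f ≈ 0.6535 of each dose.
Accumulation ratio R = 1/(1 − f) ≈ 1/0.3465 ≈ 2.8860.
Each bolus raises the concentration by D/Vd = 100/111 ≈ 0.901 mcg/mL.
Cmax,ss = C₀/(1 − f) ≈ 0.901/0.3465 ≈ 2.600 mcg/mL.
Peak 2.6 mcg/mL vs MTC 5 mcg/mL: below toxic threshold.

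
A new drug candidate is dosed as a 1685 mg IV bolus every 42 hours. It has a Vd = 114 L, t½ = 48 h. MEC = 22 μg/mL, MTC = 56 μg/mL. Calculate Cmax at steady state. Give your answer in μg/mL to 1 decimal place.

Over one 42-h interval, 42/48 ≈ 0.875 half-lives elapse, leaving f ≈ 0.5453 of each dose.
Accumulation ratio R = 1/(1 − f) ≈ 1/0.4547 ≈ 2.1993.
Each bolus raises the concentration by D/Vd = 1685/114 ≈ 14.781 μg/mL.
Steady-state peak Cmax,ss = C₀·R ≈ 14.781 × 2.1993 ≈ 32.508 μg/mL.
Peak 32.5 μg/mL vs MTC 56 μg/mL: below toxic threshold.

32.5 μg/mL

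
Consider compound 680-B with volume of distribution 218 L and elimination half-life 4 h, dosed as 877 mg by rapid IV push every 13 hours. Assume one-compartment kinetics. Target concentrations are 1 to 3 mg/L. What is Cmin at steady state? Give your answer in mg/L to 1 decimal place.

k = ln2/t½ = ln2/4 ≈ 0.173287 h⁻¹; fraction remaining f = e^(−kτ) = e^(−0.173287×13) ≈ 0.1051.
At steady state, accumulation factor R = 1/(1 − e^(−kτ)) ≈ 1.1174.
Each bolus raises the concentration by D/Vd = 877/218 ≈ 4.023 mg/L.
Steady-state peak Cmax,ss = C₀·R ≈ 4.023 × 1.1174 ≈ 4.495 mg/L.
One interval later, Cmin,ss = Cmax,ss·e^(−kτ) ≈ 4.495 × 0.1051 ≈ 0.472 mg/L.
Trough 0.5 mg/L vs MEC 1 mg/L: subtherapeutic.

0.5 mg/L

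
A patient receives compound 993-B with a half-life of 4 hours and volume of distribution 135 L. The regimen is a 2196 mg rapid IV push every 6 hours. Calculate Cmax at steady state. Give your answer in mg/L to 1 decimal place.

25.2 mg/L

Over one 6-h interval, 6/4 ≈ 1.5 half-lives elapse, leaving f ≈ 0.3536 of each dose.
At steady state, accumulation factor R = 1/(1 − e^(−kτ)) ≈ 1.5470.
Each bolus raises the concentration by D/Vd = 2196/135 ≈ 16.267 mg/L.
Steady-state peak Cmax,ss = C₀·R ≈ 16.267 × 1.5470 ≈ 25.165 mg/L.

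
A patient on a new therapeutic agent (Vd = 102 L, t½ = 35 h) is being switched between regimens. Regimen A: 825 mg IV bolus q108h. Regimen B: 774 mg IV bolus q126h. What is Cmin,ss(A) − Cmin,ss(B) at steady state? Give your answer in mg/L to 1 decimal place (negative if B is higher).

Regimen A: f = (1/2)^(108/35) ≈ 0.1178; Cmin,ss = (825/102)·f/(1−f) ≈ 1.080 mg/L.
Regimen B: f = (1/2)^(126/35) ≈ 0.0825; Cmin,ss = (774/102)·f/(1−f) ≈ 0.682 mg/L.
Difference ≈ 1.080 − 0.682 ≈ 0.398 mg/L.

0.4 mg/L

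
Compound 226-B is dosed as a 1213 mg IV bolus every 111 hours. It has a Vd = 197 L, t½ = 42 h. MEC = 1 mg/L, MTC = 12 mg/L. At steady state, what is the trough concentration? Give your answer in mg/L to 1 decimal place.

τ/t½ = 111/42 ≈ 2.6429, so fraction remaining f = (1/2)^(111/42) ≈ 0.1601.
Each bolus raises the concentration by D/Vd = 1213/197 ≈ 6.157 mg/L.
Steady-state trough Cmin,ss = C₀·f/(1−f) ≈ 6.157 × 0.1601/0.8399 ≈ 1.174 mg/L.
Trough 1.2 mg/L vs MEC 1 mg/L: adequate.

1.2 mg/L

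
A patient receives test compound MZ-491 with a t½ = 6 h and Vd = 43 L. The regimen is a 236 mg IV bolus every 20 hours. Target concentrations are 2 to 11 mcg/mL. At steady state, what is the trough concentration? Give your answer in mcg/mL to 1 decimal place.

τ/t½ = 20/6 ≈ 3.3333, so fraction remaining f = (1/2)^(20/6) ≈ 0.0992.
Accumulation ratio R = 1/(1 − f) ≈ 1/0.9008 ≈ 1.1101.
Single-dose peak C₀ = D/Vd = 236/43 ≈ 5.488 mcg/mL.
Cmax,ss = C₀/(1 − f) ≈ 5.488/0.9008 ≈ 6.092 mcg/mL.
One interval later, Cmin,ss = Cmax,ss·e^(−kτ) ≈ 6.092 × 0.0992 ≈ 0.604 mcg/mL.
Trough 0.6 mcg/mL vs MEC 2 mcg/mL: subtherapeutic.

0.6 mcg/mL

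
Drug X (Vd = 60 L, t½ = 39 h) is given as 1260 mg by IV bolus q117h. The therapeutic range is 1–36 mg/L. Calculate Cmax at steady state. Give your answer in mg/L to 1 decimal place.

24.0 mg/L

τ = 117 h = 3 half-lives, so f = (1/2)^3 = 0.125.
At steady state, R = 1/(1 − 0.125) = 8/7.
Single-dose peak C₀ = D/Vd = 1260/60 = 21 mg/L.
Steady-state peak Cmax,ss = C₀·R = 21 × 8/7 ≈ 24.000 mg/L.
Peak 24.0 mg/L vs MTC 36 mg/L: below toxic threshold.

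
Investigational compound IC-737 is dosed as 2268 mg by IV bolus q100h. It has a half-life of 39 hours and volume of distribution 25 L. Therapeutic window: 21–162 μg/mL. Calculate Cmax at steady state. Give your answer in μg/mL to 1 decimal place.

109.2 μg/mL

τ/t½ = 100/39 ≈ 2.5641, so fraction remaining f = (1/2)^(100/39) ≈ 0.1691.
Accumulation ratio R = 1/(1 − f) ≈ 1/0.8309 ≈ 1.2035.
Each bolus raises the concentration by D/Vd = 2268/25 ≈ 90.720 μg/mL.
Steady-state peak Cmax,ss = C₀·R ≈ 90.720 × 1.2035 ≈ 109.182 μg/mL.
Peak 109.2 μg/mL vs MTC 162 μg/mL: below toxic threshold.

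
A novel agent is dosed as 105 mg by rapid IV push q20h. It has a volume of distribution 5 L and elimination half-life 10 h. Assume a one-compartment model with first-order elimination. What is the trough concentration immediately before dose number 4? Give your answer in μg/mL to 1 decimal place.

f = (1/2)^(τ/t½) = (1/2)^(20/10) ≈ 0.2500.
C₀ = D/Vd = 105/5 ≈ 21.000 μg/mL.
Before the 4th dose, 3 doses have been given. Superposition: Cmin = C₀·(f + f² + … + f^3).
≈ 21.000 × (0.2500 + 0.0625 + 0.0156) ≈ 21.000 × 0.3281 ≈ 6.890 μg/mL.

6.9 μg/mL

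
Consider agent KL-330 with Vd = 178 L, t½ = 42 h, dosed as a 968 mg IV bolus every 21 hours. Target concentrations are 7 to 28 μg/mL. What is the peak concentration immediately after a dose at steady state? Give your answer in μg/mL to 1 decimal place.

18.6 μg/mL

Over one 21-h interval, 21/42 ≈ 0.5 half-lives elapse, leaving f ≈ 0.7071 of each dose.
Accumulation ratio R = 1/(1 − f) ≈ 1/0.2929 ≈ 3.4141.
Single-dose peak C₀ = D/Vd = 968/178 ≈ 5.438 μg/mL.
Steady-state peak Cmax,ss = C₀·R ≈ 5.438 × 3.4141 ≈ 18.566 μg/mL.
Peak 18.6 μg/mL vs MTC 28 μg/mL: below toxic threshold.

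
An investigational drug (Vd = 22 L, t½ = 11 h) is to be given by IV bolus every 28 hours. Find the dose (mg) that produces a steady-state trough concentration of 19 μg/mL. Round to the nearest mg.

τ/t½ = 28/11 ≈ 2.5455, so f = (1/2)^(28/11) ≈ 0.171294.
Cmin,ss = (D/Vd)·f/(1−f), so D = Cmin,ss·Vd·(1−f)/f.
D = 19 × 22 × (1−f)/f ≈ 19 × 22 × 4.83792 ≈ 2022.25 mg.

2022 mg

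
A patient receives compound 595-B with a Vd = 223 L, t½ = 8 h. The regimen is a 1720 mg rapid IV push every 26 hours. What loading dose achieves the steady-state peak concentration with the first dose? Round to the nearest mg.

1922 mg

f = (1/2)^(26/8) ≈ 0.105112; accumulation ratio R = 1/(1−f) ≈ 1.11746.
Loading dose to hit Cmax,ss on first dose: D_load = D_maint·R ≈ 1720 × 1.11746 ≈ 1922.03 mg.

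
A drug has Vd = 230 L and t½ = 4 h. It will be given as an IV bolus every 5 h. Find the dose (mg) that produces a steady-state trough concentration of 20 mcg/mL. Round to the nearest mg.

τ/t½ = 5/4 ≈ 1.25, so f = (1/2)^(5/4) ≈ 0.420448.
Cmin,ss = (D/Vd)·f/(1−f), so D = Cmin,ss·Vd·(1−f)/f.
D = 20 × 230 × (1−f)/f ≈ 20 × 230 × 1.37842 ≈ 6340.73 mg.

6341 mg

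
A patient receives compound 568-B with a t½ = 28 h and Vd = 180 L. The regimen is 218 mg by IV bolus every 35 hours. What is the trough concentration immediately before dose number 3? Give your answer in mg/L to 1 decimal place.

f = (1/2)^(τ/t½) = (1/2)^(35/28) ≈ 0.4204.
C₀ = D/Vd = 218/180 ≈ 1.211 mg/L.
Before the 3rd dose, 2 doses have been given. Superposition: Cmin = C₀·(f + f²).
≈ 1.211 × (0.4204 + 0.1767) ≈ 1.211 × 0.5971 ≈ 0.723 mg/L.

0.7 mg/L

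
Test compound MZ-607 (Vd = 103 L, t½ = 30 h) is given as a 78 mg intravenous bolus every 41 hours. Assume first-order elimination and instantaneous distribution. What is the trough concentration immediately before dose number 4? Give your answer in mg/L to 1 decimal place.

0.5 mg/L

f = (1/2)^(τ/t½) = (1/2)^(41/30) ≈ 0.3878.
C₀ = D/Vd = 78/103 ≈ 0.757 mg/L.
Before the 4th dose, 3 doses have been given. Superposition: Cmin = C₀·(f + f² + … + f^3).
≈ 0.757 × (0.3878 + 0.1504 + 0.0583) ≈ 0.757 × 0.5965 ≈ 0.452 mg/L.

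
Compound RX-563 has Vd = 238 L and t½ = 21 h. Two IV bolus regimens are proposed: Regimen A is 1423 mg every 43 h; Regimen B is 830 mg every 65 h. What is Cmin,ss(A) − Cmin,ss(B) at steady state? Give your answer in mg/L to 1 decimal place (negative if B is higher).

1.4 mg/L

Regimen A: f = (1/2)^(43/21) ≈ 0.2419; Cmin,ss = (1423/238)·f/(1−f) ≈ 1.908 mg/L.
Regimen B: f = (1/2)^(65/21) ≈ 0.1170; Cmin,ss = (830/238)·f/(1−f) ≈ 0.462 mg/L.
Difference ≈ 1.908 − 0.462 ≈ 1.446 mg/L.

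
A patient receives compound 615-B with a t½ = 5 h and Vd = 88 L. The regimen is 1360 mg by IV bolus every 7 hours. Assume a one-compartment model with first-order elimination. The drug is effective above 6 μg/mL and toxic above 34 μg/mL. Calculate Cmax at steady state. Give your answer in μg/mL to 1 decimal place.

24.9 μg/mL

τ/t½ = 7/5 ≈ 1.4, so fraction remaining f = (1/2)^(7/5) ≈ 0.3789.
Accumulation ratio R = 1/(1 − f) ≈ 1/0.6211 ≈ 1.6100.
Single-dose peak C₀ = D/Vd = 1360/88 ≈ 15.455 μg/mL.
Cmax,ss = C₀/(1 − f) ≈ 15.455/0.6211 ≈ 24.883 μg/mL.
Peak 24.9 μg/mL vs MTC 34 μg/mL: below toxic threshold.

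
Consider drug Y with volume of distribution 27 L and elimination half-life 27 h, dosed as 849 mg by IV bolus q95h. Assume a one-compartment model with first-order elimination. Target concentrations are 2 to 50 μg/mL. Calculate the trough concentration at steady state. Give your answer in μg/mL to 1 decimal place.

3.0 μg/mL

Over one 95-h interval, 95/27 ≈ 3.5185 half-lives elapse, leaving f ≈ 0.0873 of each dose.
Single-dose peak C₀ = D/Vd = 849/27 ≈ 31.444 μg/mL.
Steady-state trough Cmin,ss = C₀·f/(1−f) ≈ 31.444 × 0.0873/0.9127 ≈ 3.008 μg/mL.
Trough 3.0 μg/mL vs MEC 2 μg/mL: adequate.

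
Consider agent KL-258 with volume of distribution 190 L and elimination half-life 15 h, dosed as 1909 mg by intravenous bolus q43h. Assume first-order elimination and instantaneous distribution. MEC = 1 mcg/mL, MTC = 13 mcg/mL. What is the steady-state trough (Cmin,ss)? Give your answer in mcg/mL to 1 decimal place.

τ/t½ = 43/15 ≈ 2.8667, so fraction remaining f = (1/2)^(43/15) ≈ 0.1371.
Accumulation ratio R = 1/(1 − f) ≈ 1/0.8629 ≈ 1.1589.
Single-dose peak C₀ = D/Vd = 1909/190 ≈ 10.047 mcg/mL.
Steady-state peak Cmax,ss = C₀·R ≈ 10.047 × 1.1589 ≈ 11.643 mcg/mL.
One interval later, Cmin,ss = Cmax,ss·e^(−kτ) ≈ 11.643 × 0.1371 ≈ 1.596 mcg/mL.
Trough 1.6 mcg/mL vs MEC 1 mcg/mL: adequate.

1.6 mcg/mL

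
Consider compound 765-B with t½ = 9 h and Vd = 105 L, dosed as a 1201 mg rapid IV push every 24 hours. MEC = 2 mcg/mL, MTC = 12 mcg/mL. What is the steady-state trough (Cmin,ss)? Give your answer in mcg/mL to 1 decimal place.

k = ln2/t½ = ln2/9 ≈ 0.077016 h⁻¹; fraction remaining f = e^(−kτ) = e^(−0.077016×24) ≈ 0.1575.
At steady state, accumulation factor R = 1/(1 − e^(−kτ)) ≈ 1.1869.
Single-dose peak C₀ = D/Vd = 1201/105 ≈ 11.438 mcg/mL.
Steady-state peak Cmax,ss = C₀·R ≈ 11.438 × 1.1869 ≈ 13.576 mcg/mL.
Steady-state trough Cmin,ss = Cmax,ss·f ≈ 13.576 × 0.1575 ≈ 2.138 mcg/mL.
Trough 2.1 mcg/mL vs MEC 2 mcg/mL: adequate.

2.1 mcg/mL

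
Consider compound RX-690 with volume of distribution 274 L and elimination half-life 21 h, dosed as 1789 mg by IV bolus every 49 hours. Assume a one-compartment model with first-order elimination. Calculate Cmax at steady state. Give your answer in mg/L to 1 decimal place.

Over one 49-h interval, 49/21 ≈ 2.3333 half-lives elapse, leaving f ≈ 0.1984 of each dose.
Accumulation ratio R = 1/(1 − f) ≈ 1/0.8016 ≈ 1.2475.
Each bolus raises the concentration by D/Vd = 1789/274 ≈ 6.529 mg/L.
Steady-state peak Cmax,ss = C₀·R ≈ 6.529 × 1.2475 ≈ 8.145 mg/L.

8.1 mg/L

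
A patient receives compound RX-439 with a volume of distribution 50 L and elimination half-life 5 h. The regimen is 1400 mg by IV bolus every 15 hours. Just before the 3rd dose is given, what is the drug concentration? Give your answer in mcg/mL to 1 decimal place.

f = (1/2)^(τ/t½) = (1/2)^(15/5) ≈ 0.1250.
C₀ = D/Vd = 1400/50 ≈ 28.000 mcg/mL.
Before the 3rd dose, 2 doses have been given. Superposition: Cmin = C₀·(f + f²).
≈ 28.000 × (0.1250 + 0.0156) ≈ 28.000 × 0.1406 ≈ 3.937 mcg/mL.

3.9 mcg/mL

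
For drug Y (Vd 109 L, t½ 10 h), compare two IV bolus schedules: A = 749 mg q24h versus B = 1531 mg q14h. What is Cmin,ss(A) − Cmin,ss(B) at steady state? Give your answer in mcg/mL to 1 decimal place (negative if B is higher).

Regimen A: f = (1/2)^(24/10) ≈ 0.1895; Cmin,ss = (749/109)·f/(1−f) ≈ 1.607 mcg/mL.
Regimen B: f = (1/2)^(14/10) ≈ 0.3789; Cmin,ss = (1531/109)·f/(1−f) ≈ 8.569 mcg/mL.
Difference ≈ 1.607 − 8.569 ≈ -6.962 mcg/mL.

-7.0 mcg/mL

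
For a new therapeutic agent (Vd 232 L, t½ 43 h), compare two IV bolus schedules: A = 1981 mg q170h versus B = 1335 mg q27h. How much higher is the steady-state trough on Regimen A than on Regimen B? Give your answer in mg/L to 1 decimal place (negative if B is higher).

Regimen A: f = (1/2)^(170/43) ≈ 0.0645; Cmin,ss = (1981/232)·f/(1−f) ≈ 0.589 mg/L.
Regimen B: f = (1/2)^(27/43) ≈ 0.6471; Cmin,ss = (1335/232)·f/(1−f) ≈ 10.551 mg/L.
Difference ≈ 0.589 − 10.551 ≈ -9.962 mg/L.

-10.0 mg/L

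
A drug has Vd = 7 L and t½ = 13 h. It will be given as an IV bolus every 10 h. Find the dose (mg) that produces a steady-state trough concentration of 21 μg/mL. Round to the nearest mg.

104 mg

τ/t½ = 10/13 ≈ 0.76923, so f = (1/2)^(10/13) ≈ 0.586730.
Cmin,ss = (D/Vd)·f/(1−f), so D = Cmin,ss·Vd·(1−f)/f.
D = 21 × 7 × (1−f)/f ≈ 21 × 7 × 0.70436 ≈ 103.54 mg.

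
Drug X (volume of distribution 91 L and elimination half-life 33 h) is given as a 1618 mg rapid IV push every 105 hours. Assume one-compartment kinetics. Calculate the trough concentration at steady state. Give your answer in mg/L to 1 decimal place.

2.2 mg/L

k = ln2/t½ = ln2/33 ≈ 0.021004 h⁻¹; fraction remaining f = e^(−kτ) = e^(−0.021004×105) ≈ 0.1102.
Single-dose peak C₀ = D/Vd = 1618/91 ≈ 17.780 mg/L.
Steady-state trough Cmin,ss = C₀·f/(1−f) ≈ 17.780 × 0.1102/0.8898 ≈ 2.202 mg/L.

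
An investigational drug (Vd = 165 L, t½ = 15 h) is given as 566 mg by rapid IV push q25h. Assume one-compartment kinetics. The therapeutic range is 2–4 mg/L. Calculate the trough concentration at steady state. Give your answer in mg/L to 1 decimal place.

k = ln2/t½ = ln2/15 ≈ 0.046210 h⁻¹; fraction remaining f = e^(−kτ) = e^(−0.046210×25) ≈ 0.3150.
Accumulation ratio R = 1/(1 − f) ≈ 1/0.6850 ≈ 1.4599.
Each bolus raises the concentration by D/Vd = 566/165 ≈ 3.430 mg/L.
Steady-state peak Cmax,ss = C₀·R ≈ 3.430 × 1.4599 ≈ 5.007 mg/L.
Steady-state trough Cmin,ss = Cmax,ss·f ≈ 5.007 × 0.3150 ≈ 1.577 mg/L.
Trough 1.6 mg/L vs MEC 2 mg/L: subtherapeutic.

1.6 mg/L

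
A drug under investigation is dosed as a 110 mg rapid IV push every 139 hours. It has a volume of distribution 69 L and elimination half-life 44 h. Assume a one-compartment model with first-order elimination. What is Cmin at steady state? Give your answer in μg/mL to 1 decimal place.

0.2 μg/mL

Over one 139-h interval, 139/44 ≈ 3.1591 half-lives elapse, leaving f ≈ 0.1119 of each dose.
Each bolus raises the concentration by D/Vd = 110/69 ≈ 1.594 μg/mL.
Steady-state trough Cmin,ss = C₀·f/(1−f) ≈ 1.594 × 0.1119/0.8881 ≈ 0.201 μg/mL.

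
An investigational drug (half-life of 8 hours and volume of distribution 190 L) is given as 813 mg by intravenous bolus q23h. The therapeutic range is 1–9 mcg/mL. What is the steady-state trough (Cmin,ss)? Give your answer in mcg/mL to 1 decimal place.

0.7 mcg/mL

Over one 23-h interval, 23/8 ≈ 2.875 half-lives elapse, leaving f ≈ 0.1363 of each dose.
Accumulation ratio R = 1/(1 − f) ≈ 1/0.8637 ≈ 1.1578.
Single-dose peak C₀ = D/Vd = 813/190 ≈ 4.279 mcg/mL.
Steady-state peak Cmax,ss = C₀·R ≈ 4.279 × 1.1578 ≈ 4.954 mcg/mL.
One interval later, Cmin,ss = Cmax,ss·e^(−kτ) ≈ 4.954 × 0.1363 ≈ 0.675 mcg/mL.
Trough 0.7 mcg/mL vs MEC 1 mcg/mL: subtherapeutic.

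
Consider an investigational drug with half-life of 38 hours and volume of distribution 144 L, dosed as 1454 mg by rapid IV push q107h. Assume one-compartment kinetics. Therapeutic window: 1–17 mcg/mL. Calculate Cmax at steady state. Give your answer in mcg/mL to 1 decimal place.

11.8 mcg/mL

k = ln2/t½ = ln2/38 ≈ 0.018241 h⁻¹; fraction remaining f = e^(−kτ) = e^(−0.018241×107) ≈ 0.1420.
Accumulation ratio R = 1/(1 − f) ≈ 1/0.8580 ≈ 1.1655.
Each bolus raises the concentration by D/Vd = 1454/144 ≈ 10.097 mcg/mL.
Steady-state peak Cmax,ss = C₀·R ≈ 10.097 × 1.1655 ≈ 11.768 mcg/mL.
Peak 11.8 mcg/mL vs MTC 17 mcg/mL: below toxic threshold.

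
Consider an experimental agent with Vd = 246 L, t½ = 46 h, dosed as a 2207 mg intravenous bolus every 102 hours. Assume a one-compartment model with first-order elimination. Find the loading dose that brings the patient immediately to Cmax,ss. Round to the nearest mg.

2812 mg

f = (1/2)^(102/46) ≈ 0.215030; accumulation ratio R = 1/(1−f) ≈ 1.27393.
Loading dose to hit Cmax,ss on first dose: D_load = D_maint·R ≈ 2207 × 1.27393 ≈ 2811.56 mg.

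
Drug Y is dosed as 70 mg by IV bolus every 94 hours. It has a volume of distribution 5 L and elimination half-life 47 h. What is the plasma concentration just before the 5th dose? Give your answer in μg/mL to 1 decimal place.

4.6 μg/mL

f = (1/2)^(τ/t½) = (1/2)^(94/47) ≈ 0.2500.
C₀ = D/Vd = 70/5 ≈ 14.000 μg/mL.
Before the 5th dose, 4 doses have been given. Superposition: Cmin = C₀·(f + f² + … + f^4).
≈ 14.000 × (0.2500 + 0.0625 + 0.0156 + 0.0039) ≈ 14.000 × 0.3320 ≈ 4.648 μg/mL.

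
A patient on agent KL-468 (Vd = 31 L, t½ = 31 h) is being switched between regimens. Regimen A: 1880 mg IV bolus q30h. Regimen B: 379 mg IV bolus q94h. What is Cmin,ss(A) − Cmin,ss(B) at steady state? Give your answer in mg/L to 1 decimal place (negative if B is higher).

61.7 mg/L

Regimen A: f = (1/2)^(30/31) ≈ 0.5113; Cmin,ss = (1880/31)·f/(1−f) ≈ 63.450 mg/L.
Regimen B: f = (1/2)^(94/31) ≈ 0.1222; Cmin,ss = (379/31)·f/(1−f) ≈ 1.702 mg/L.
Difference ≈ 63.450 − 1.702 ≈ 61.748 mg/L.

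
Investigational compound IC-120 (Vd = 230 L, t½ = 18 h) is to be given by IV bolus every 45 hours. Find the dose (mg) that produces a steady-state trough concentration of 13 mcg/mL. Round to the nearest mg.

τ/t½ = 45/18 ≈ 2.5, so f = (1/2)^(45/18) ≈ 0.176777.
Cmin,ss = (D/Vd)·f/(1−f), so D = Cmin,ss·Vd·(1−f)/f.
D = 13 × 230 × (1−f)/f ≈ 13 × 230 × 4.65684 ≈ 13923.95 mg.

13924 mg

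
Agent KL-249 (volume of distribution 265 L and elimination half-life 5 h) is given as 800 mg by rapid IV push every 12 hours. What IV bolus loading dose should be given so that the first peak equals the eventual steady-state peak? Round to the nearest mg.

f = (1/2)^(12/5) ≈ 0.189465; accumulation ratio R = 1/(1−f) ≈ 1.23375.
Loading dose to hit Cmax,ss on first dose: D_load = D_maint·R ≈ 800 × 1.23375 ≈ 987.00 mg.

987 mg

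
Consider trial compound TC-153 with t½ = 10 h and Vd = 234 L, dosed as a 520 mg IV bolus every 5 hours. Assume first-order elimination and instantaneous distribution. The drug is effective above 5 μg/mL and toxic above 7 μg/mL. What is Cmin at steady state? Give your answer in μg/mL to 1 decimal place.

5.4 μg/mL

Over one 5-h interval, 5/10 ≈ 0.5 half-lives elapse, leaving f ≈ 0.7071 of each dose.
Accumulation ratio R = 1/(1 − f) ≈ 1/0.2929 ≈ 3.4141.
Single-dose peak C₀ = D/Vd = 520/234 ≈ 2.222 μg/mL.
Steady-state peak Cmax,ss = C₀·R ≈ 2.222 × 3.4141 ≈ 7.586 μg/mL.
One interval later, Cmin,ss = Cmax,ss·e^(−kτ) ≈ 7.586 × 0.7071 ≈ 5.364 μg/mL.
Trough 5.4 μg/mL vs MEC 5 μg/mL: adequate.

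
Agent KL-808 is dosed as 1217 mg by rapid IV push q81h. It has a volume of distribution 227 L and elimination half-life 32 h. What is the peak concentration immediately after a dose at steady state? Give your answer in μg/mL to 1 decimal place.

6.5 μg/mL

k = ln2/t½ = ln2/32 ≈ 0.021661 h⁻¹; fraction remaining f = e^(−kτ) = e^(−0.021661×81) ≈ 0.1730.
Accumulation ratio R = 1/(1 − f) ≈ 1/0.8270 ≈ 1.2092.
Single-dose peak C₀ = D/Vd = 1217/227 ≈ 5.361 μg/mL.
Steady-state peak Cmax,ss = C₀·R ≈ 5.361 × 1.2092 ≈ 6.483 μg/mL.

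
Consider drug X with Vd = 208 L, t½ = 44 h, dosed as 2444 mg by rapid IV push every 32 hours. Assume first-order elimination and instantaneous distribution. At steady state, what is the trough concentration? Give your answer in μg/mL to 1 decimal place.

τ/t½ = 32/44 ≈ 0.72727, so fraction remaining f = (1/2)^(32/44) ≈ 0.6040.
Accumulation ratio R = 1/(1 − f) ≈ 1/0.3960 ≈ 2.5253.
Each bolus raises the concentration by D/Vd = 2444/208 ≈ 11.750 μg/mL.
Cmax,ss = C₀/(1 − f) ≈ 11.750/0.3960 ≈ 29.672 μg/mL.
One interval later, Cmin,ss = Cmax,ss·e^(−kτ) ≈ 29.672 × 0.6040 ≈ 17.922 μg/mL.

17.9 μg/mL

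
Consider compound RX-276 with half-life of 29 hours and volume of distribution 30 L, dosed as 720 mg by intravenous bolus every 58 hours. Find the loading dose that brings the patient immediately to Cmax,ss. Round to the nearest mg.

f = (1/2)^(58/29) ≈ 0.250000; accumulation ratio R = 1/(1−f) ≈ 1.33333.
Loading dose to hit Cmax,ss on first dose: D_load = D_maint·R ≈ 720 × 1.33333 ≈ 960.00 mg.

960 mg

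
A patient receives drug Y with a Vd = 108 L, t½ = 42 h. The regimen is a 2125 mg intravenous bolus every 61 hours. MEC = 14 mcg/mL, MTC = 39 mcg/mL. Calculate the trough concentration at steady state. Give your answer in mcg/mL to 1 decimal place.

11.3 mcg/mL

k = ln2/t½ = ln2/42 ≈ 0.016504 h⁻¹; fraction remaining f = e^(−kτ) = e^(−0.016504×61) ≈ 0.3654.
Each bolus raises the concentration by D/Vd = 2125/108 ≈ 19.676 mcg/mL.
Steady-state trough Cmin,ss = C₀·f/(1−f) ≈ 19.676 × 0.3654/0.6346 ≈ 11.329 mcg/mL.
Trough 11.3 mcg/mL vs MEC 14 mcg/mL: subtherapeutic.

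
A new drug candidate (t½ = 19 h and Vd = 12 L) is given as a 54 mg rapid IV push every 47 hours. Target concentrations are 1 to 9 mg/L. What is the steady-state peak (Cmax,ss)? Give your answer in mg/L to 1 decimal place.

5.5 mg/L

k = ln2/t½ = ln2/19 ≈ 0.036481 h⁻¹; fraction remaining f = e^(−kτ) = e^(−0.036481×47) ≈ 0.1800.
At steady state, accumulation factor R = 1/(1 − e^(−kτ)) ≈ 1.2195.
Single-dose peak C₀ = D/Vd = 54/12 ≈ 4.500 mg/L.
Cmax,ss = C₀/(1 − f) ≈ 4.500/0.8200 ≈ 5.488 mg/L.
Peak 5.5 mg/L vs MTC 9 mg/L: below toxic threshold.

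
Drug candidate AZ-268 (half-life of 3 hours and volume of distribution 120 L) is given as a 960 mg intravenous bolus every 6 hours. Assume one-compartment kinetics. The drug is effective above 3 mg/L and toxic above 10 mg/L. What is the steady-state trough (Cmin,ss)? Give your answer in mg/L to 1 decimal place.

τ = 6 h = 2 half-lives, so f = (1/2)^2 = 0.25.
Accumulation ratio R = 1/(1 − f) = 1/0.75 = 4/3.
Single-dose peak C₀ = D/Vd = 960/120 = 8 mg/L.
Steady-state peak Cmax,ss = C₀·R = 8 × 4/3 ≈ 10.667 mg/L.
Steady-state trough Cmin,ss = Cmax,ss·f ≈ 10.667 × 0.25 ≈ 2.667 mg/L.
Trough 2.7 mg/L vs MEC 3 mg/L: subtherapeutic.

2.7 mg/L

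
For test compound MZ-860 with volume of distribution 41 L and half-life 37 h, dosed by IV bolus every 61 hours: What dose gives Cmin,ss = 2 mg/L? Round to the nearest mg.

175 mg

τ/t½ = 61/37 ≈ 1.6486, so f = (1/2)^(61/37) ≈ 0.318939.
Cmin,ss = (D/Vd)·f/(1−f), so D = Cmin,ss·Vd·(1−f)/f.
D = 2 × 41 × (1−f)/f ≈ 2 × 41 × 2.13540 ≈ 175.10 mg.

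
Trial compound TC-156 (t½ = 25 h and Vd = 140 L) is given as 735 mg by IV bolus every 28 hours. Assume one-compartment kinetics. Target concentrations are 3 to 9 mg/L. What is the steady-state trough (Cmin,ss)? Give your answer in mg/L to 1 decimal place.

τ/t½ = 28/25 ≈ 1.12, so fraction remaining f = (1/2)^(28/25) ≈ 0.4601.
Accumulation ratio R = 1/(1 − f) ≈ 1/0.5399 ≈ 1.8522.
Each bolus raises the concentration by D/Vd = 735/140 ≈ 5.250 mg/L.
Steady-state peak Cmax,ss = C₀·R ≈ 5.250 × 1.8522 ≈ 9.724 mg/L.
One interval later, Cmin,ss = Cmax,ss·e^(−kτ) ≈ 9.724 × 0.4601 ≈ 4.474 mg/L.
Trough 4.5 mg/L vs MEC 3 mg/L: adequate.

4.5 mg/L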